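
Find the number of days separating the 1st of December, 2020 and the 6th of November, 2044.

8741

From December 1, 2020 to December 1, 2043: 23 years, of which 5 contain a Feb 29 — 18×365 + 5×366 = 8400 days.
December 2043: 31 − 1 = 30 days remain.
Then 10 full months totalling 305 days.
November 1–6, 2044: 6 days.
Residual: 341 days.
Total: 8741 days.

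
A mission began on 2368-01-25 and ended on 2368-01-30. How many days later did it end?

5

Within January 2368: 30 − 25 = 5 days.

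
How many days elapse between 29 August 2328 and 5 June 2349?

7585

Day-of-year of August 29, 2328: 242.
Day-of-year of June 5, 2349: 156.
2328 has 366 days, so 366 − 242 = 124 days remain in 2328.
Full years 2329–2348: 15 common + 5 leap = 15×365 + 5×366 = 7305 days.
Total: 124 + 7305 + 156 = 7585 days.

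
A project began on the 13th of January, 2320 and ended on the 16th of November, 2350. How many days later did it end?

11265

From January 13, 2320 to January 13, 2350: 30 years, of which 8 contain a Feb 29 — 22×365 + 8×366 = 10958 days.
January 2350: 31 − 13 = 18 days remain.
Then 9 full months totalling 273 days.
November 1–16, 2350: 16 days.
Residual: 307 days.
Total: 11265 days.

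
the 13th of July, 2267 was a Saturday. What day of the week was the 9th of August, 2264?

Tuesday

Count forward from the earlier date (August 9, 2264) to the later (July 13, 2267):
Day-of-year of August 9, 2264: 222.
Day-of-year of July 13, 2267: 194.
2264 has 366 days, so 366 − 222 = 144 days remain in 2264.
Full years: 2265: 365; 2266: 365. Sum = 730.
Total: 144 + 730 + 194 = 1068 days.
1068 mod 7 = 4, so 4 days before Saturday is Tuesday.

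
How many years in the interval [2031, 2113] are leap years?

20

Years divisible by 4: 2032, 2036, …, 2112 — 21 in all.
Of these, 2100 is divisible by 100 but not 400, so not leap.
Leap years: 21 − 1 = 20.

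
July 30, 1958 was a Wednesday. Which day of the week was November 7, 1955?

Count forward from the earlier date (November 7, 1955) to the later (July 30, 1958):
Day-of-year of November 7, 1955: 311.
Day-of-year of July 30, 1958: 211.
1955 has 365 days, so 365 − 311 = 54 days remain in 1955.
Full years: 1956: 366; 1957: 365. Sum = 731.
Total: 54 + 731 + 211 = 996 days.
996 mod 7 = 2, so 2 days before Wednesday is Monday.

Monday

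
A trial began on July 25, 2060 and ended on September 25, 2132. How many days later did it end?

Day-of-year of July 25, 2060: 207.
Day-of-year of September 25, 2132: 269.
2060 has 366 days, so 366 − 207 = 159 days remain in 2060.
Full years 2061–2131: 55 common + 16 leap = 55×365 + 16×366 = 25931 days.
Total: 159 + 25931 + 269 = 26359 days.

26359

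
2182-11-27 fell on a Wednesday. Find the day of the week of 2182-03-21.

Thursday

Count forward from the earlier date (March 21, 2182) to the later (November 27, 2182):
March 2182: 31 − 21 = 10 days remain.
Then April (30), May (31), June (30), July (31), August (31), September (30), October (31): 30 + 31 + 30 + 31 + 31 + 30 + 31 = 214 days.
November 1–27, 2182: 27 days.
Total: 10 + 214 + 27 = 251 days.
251 mod 7 = 6, so 6 days before Wednesday is Thursday.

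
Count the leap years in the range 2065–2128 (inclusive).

15

Years divisible by 4: 2068, 2072, …, 2128 — 16 in all.
Of these, 2100 is divisible by 100 but not 400, so not leap.
Leap years: 16 − 1 = 15.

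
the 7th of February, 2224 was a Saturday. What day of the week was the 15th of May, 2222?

Count forward from the earlier date (May 15, 2222) to the later (February 7, 2224):
Day-of-year of May 15, 2222: 135.
Day-of-year of February 7, 2224: 38.
2222 has 365 days, so 365 − 135 = 230 days remain in 2222.
Full years: 2223: 365. Sum = 365.
Total: 230 + 365 + 38 = 633 days.
633 mod 7 = 3, so 3 days before Saturday is Wednesday.

Wednesday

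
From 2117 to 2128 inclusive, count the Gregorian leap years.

3

Years divisible by 4 in [2117, 2128]: 2120, 2124, 2128.
No century exceptions apply. Count: 3.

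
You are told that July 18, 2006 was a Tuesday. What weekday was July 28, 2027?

From July 18, 2006 to July 18, 2027: 21 years, of which 5 contain a Feb 29 — 16×365 + 5×366 = 7670 days.
Within July 2027: 28 − 18 = 10 days.
Total: 7680 days.
7680 mod 7 = 1, so 1 day after Tuesday is Wednesday.

Wednesday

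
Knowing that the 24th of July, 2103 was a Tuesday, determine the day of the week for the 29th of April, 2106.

Day-of-year of July 24, 2103: 205.
Day-of-year of April 29, 2106: 119.
2103 has 365 days, so 365 − 205 = 160 days remain in 2103.
Full years: 2104: 366; 2105: 365. Sum = 731.
Total: 160 + 731 + 119 = 1010 days.
1010 mod 7 = 2, so 2 days after Tuesday is Thursday.

Thursday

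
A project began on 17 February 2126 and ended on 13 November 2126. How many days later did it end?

269

February 2126: 28 − 17 = 11 days remain (2126 is not a leap year, so February has 28 days).
Then March (31), April (30), May (31), June (30), July (31), August (31), September (30), October (31): 31 + 30 + 31 + 30 + 31 + 31 + 30 + 31 = 245 days.
November 1–13, 2126: 13 days.
Total: 11 + 245 + 13 = 269 days.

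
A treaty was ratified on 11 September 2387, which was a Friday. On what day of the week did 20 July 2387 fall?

Monday

Count forward from the earlier date (July 20, 2387) to the later (September 11, 2387):
July 2387: 31 − 20 = 11 days remain.
Then August (31): 31 days.
September 1–11, 2387: 11 days.
Total: 11 + 31 + 11 = 53 days.
53 mod 7 = 4, so 4 days before Friday is Monday.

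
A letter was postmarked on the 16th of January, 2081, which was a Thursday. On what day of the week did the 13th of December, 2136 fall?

Thursday

From January 16, 2081 to January 16, 2136: 55 years, of which 12 contain a Feb 29 — 43×365 + 12×366 = 20087 days.
(2100 is not a leap year (divisible by 100 but not 400).)
January 2136: 31 − 16 = 15 days remain.
Then 10 full months totalling 304 days.
December 1–13, 2136: 13 days.
Residual: 332 days.
Total: 20419 days.
20419 is a multiple of 7, so the 13th of December, 2136 falls on the same weekday: Thursday.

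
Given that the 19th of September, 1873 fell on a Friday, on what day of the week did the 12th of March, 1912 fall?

Tuesday

Day-of-year of September 19, 1873: 262.
Day-of-year of March 12, 1912: 72.
1873 has 365 days, so 365 − 262 = 103 days remain in 1873.
Full years 1874–1911: 30 common + 8 leap = 30×365 + 8×366 = 13878 days.
Total: 103 + 13878 + 72 = 14053 days.
14053 mod 7 = 4, so 4 days after Friday is Tuesday.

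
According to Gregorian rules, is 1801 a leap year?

No

1801 is not a leap year.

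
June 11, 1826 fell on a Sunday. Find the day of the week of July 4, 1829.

June 11, 1826 → June 11, 1827: 365 days.
June 11, 1827 → June 11, 1828: 366 days (1828 is a leap year).
June 11, 1828 → June 11, 1829: 365 days.
June 1829: 30 − 11 = 19 days remain.
July 1–4, 1829: 4 days.
Residual: 23 days.
Total: 1119 days.
1119 mod 7 = 6, so 6 days after Sunday is Saturday.

Saturday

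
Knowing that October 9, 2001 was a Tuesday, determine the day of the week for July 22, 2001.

Count forward from the earlier date (July 22, 2001) to the later (October 9, 2001):
July 2001: 31 − 22 = 9 days remain.
Then August (31), September (30): 31 + 30 = 61 days.
October 1–9, 2001: 9 days.
Total: 9 + 61 + 9 = 79 days.
79 mod 7 = 2, so 2 days before Tuesday is Sunday.

Sunday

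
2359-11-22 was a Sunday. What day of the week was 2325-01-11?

Sunday

Count forward from the earlier date (January 11, 2325) to the later (November 22, 2359):
From January 11, 2325 to January 11, 2359: 34 years, of which 8 contain a Feb 29 — 26×365 + 8×366 = 12418 days.
January 2359: 31 − 11 = 20 days remain.
Then 9 full months totalling 273 days.
November 1–22, 2359: 22 days.
Residual: 315 days.
Total: 12733 days.
12733 is a multiple of 7, so 2325-01-11 falls on the same weekday: Sunday.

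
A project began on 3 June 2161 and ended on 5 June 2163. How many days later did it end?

732

Day-of-year of June 3, 2161: 154.
Day-of-year of June 5, 2163: 156.
2161 has 365 days, so 365 − 154 = 211 days remain in 2161.
Full years: 2162: 365. Sum = 365.
Total: 211 + 365 + 156 = 732 days.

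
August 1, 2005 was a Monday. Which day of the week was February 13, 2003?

Count forward from the earlier date (February 13, 2003) to the later (August 1, 2005):
February 2003: 28 − 13 = 15 days remain (2003 is not a leap year, so February has 28 days).
Then 29 full months totalling 884 days.
August 1, 2005: 1 day.
Total: 15 + 884 + 1 = 900 days.
900 mod 7 = 4, so 4 days before Monday is Thursday.

Thursday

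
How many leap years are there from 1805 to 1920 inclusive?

28

Years divisible by 4: 1808, 1812, …, 1920 — 29 in all.
Of these, 1900 is divisible by 100 but not 400, so not leap.
Leap years: 29 − 1 = 28.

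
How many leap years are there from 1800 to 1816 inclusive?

4

Years divisible by 4 in [1800, 1816]: 1800, 1804, 1808, 1812, 1816.
Of these, 1800 is divisible by 100 but not 400, so not leap.
Leap years: 5 − 1 = 4.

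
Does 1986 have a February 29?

No

1986 is not a leap year.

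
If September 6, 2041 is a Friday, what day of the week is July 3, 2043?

September 2041: 30 − 6 = 24 days remain.
Then 21 full months totalling 638 days.
July 1–3, 2043: 3 days.
Total: 24 + 638 + 3 = 665 days.
665 is a multiple of 7, so July 3, 2043 falls on the same weekday: Friday.

Friday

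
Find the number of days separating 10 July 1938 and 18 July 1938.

Within July 1938: 18 − 10 = 8 days.

8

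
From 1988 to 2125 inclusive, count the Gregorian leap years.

Years divisible by 4: 1988, 1992, …, 2124 — 35 in all.
Of these, 2100 is divisible by 100 but not 400, so not leap.
2000 is divisible by 400, so still leap.
Leap years: 35 − 1 = 34.

34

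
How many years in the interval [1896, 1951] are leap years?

Years divisible by 4: 1896, 1900, …, 1948 — 14 in all.
Of these, 1900 is divisible by 100 but not 400, so not leap.
Leap years: 14 − 1 = 13.

13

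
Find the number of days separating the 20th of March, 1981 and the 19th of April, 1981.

March 1981: 31 − 20 = 11 days remain.
April 1–19, 1981: 19 days.
Total: 11 + 19 = 30 days.

30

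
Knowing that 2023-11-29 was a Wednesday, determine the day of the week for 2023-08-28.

Count forward from the earlier date (August 28, 2023) to the later (November 29, 2023):
August 2023: 31 − 28 = 3 days remain.
Then September (30), October (31): 30 + 31 = 61 days.
November 1–29, 2023: 29 days.
Total: 3 + 61 + 29 = 93 days.
93 mod 7 = 2, so 2 days before Wednesday is Monday.

Monday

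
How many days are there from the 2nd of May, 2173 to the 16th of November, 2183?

3850

Day-of-year of May 2, 2173: 122.
Day-of-year of November 16, 2183: 320.
2173 has 365 days, so 365 − 122 = 243 days remain in 2173.
Full years 2174–2182: 7 common + 2 leap = 7×365 + 2×366 = 3287 days.
Total: 243 + 3287 + 320 = 3850 days.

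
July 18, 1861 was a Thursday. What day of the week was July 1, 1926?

Thursday

Day-of-year of July 18, 1861: 199.
Day-of-year of July 1, 1926: 182.
1861 has 365 days, so 365 − 199 = 166 days remain in 1861.
Full years 1862–1925: 49 common + 15 leap = 49×365 + 15×366 = 23375 days.
Total: 166 + 23375 + 182 = 23723 days.
23723 is a multiple of 7, so July 1, 1926 falls on the same weekday: Thursday.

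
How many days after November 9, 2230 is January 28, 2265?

12499

Day-of-year of November 9, 2230: 313.
Day-of-year of January 28, 2265: 28.
2230 has 365 days, so 365 − 313 = 52 days remain in 2230.
Full years 2231–2264: 25 common + 9 leap = 25×365 + 9×366 = 12419 days.
Total: 52 + 12419 + 28 = 12499 days.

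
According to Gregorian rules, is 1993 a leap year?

1993 is not a leap year.

No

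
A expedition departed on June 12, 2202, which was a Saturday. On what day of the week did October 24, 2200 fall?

Friday

Count forward from the earlier date (October 24, 2200) to the later (June 12, 2202):
Day-of-year of October 24, 2200: 297.
Day-of-year of June 12, 2202: 163.
2200 has 365 days, so 365 − 297 = 68 days remain in 2200.
Full years: 2201: 365. Sum = 365.
Total: 68 + 365 + 163 = 596 days.
596 mod 7 = 1, so 1 day before Saturday is Friday.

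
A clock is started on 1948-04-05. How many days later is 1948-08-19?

136

April 1948: 30 − 5 = 25 days remain.
Then May (31), June (30), July (31): 31 + 30 + 31 = 92 days.
August 1–19, 1948: 19 days.
Total: 25 + 92 + 19 = 136 days.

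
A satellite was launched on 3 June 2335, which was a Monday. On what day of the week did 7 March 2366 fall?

Monday

Day-of-year of June 3, 2335: 154.
Day-of-year of March 7, 2366: 66.
2335 has 365 days, so 365 − 154 = 211 days remain in 2335.
Full years 2336–2365: 22 common + 8 leap = 22×365 + 8×366 = 10958 days.
Total: 211 + 10958 + 66 = 11235 days.
11235 is a multiple of 7, so 7 March 2366 falls on the same weekday: Monday.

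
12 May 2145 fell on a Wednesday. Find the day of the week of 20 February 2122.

Friday

Count forward from the earlier date (February 20, 2122) to the later (May 12, 2145):
From February 20, 2122 to February 20, 2145: 23 years, of which 6 contain a Feb 29 — 17×365 + 6×366 = 8401 days.
February 2145: 28 − 20 = 8 days remain (2145 is not a leap year, so February has 28 days).
Then March (31), April (30): 31 + 30 = 61 days.
May 1–12, 2145: 12 days.
Residual: 81 days.
Total: 8482 days.
8482 mod 7 = 5, so 5 days before Wednesday is Friday.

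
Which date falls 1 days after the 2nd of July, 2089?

the 3rd of July, 2089

Count 1 days after July 2, 2089:
Within July 2089: 3 − 2 = 1 day.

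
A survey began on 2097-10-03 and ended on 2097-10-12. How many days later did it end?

9

Within October 2097: 12 − 3 = 9 days.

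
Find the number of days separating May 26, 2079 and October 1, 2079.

128

May 2079: 31 − 26 = 5 days remain.
Then June (30), July (31), August (31), September (30): 30 + 31 + 31 + 30 = 122 days.
October 1, 2079: 1 day.
Total: 5 + 122 + 1 = 128 days.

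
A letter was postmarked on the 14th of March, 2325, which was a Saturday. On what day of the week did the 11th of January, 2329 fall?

Day-of-year of March 14, 2325: 73.
Day-of-year of January 11, 2329: 11.
2325 has 365 days, so 365 − 73 = 292 days remain in 2325.
Full years: 2326: 365; 2327: 365; 2328: 366. Sum = 1096.
Total: 292 + 1096 + 11 = 1399 days.
1399 mod 7 = 6, so 6 days after Saturday is Friday.

Friday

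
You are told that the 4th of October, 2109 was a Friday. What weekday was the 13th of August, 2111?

Thursday

October 4, 2109 → October 4, 2110: 365 days.
October 2110: 31 − 4 = 27 days remain.
Then 9 full months totalling 273 days.
August 1–13, 2111: 13 days.
Residual: 313 days.
Total: 678 days.
678 mod 7 = 6, so 6 days after Friday is Thursday.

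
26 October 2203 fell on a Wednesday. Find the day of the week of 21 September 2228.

Day-of-year of October 26, 2203: 299.
Day-of-year of September 21, 2228: 265.
2203 has 365 days, so 365 − 299 = 66 days remain in 2203.
Full years 2204–2227: 18 common + 6 leap = 18×365 + 6×366 = 8766 days.
Total: 66 + 8766 + 265 = 9097 days.
9097 mod 7 = 4, so 4 days after Wednesday is Sunday.

Sunday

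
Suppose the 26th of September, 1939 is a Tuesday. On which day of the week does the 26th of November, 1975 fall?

Day-of-year of September 26, 1939: 269.
Day-of-year of November 26, 1975: 330.
1939 has 365 days, so 365 − 269 = 96 days remain in 1939.
Full years 1940–1974: 26 common + 9 leap = 26×365 + 9×366 = 12784 days.
Total: 96 + 12784 + 330 = 13210 days.
13210 mod 7 = 1, so 1 day after Tuesday is Wednesday.

Wednesday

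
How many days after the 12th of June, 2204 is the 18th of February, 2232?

From June 12, 2204 to June 12, 2231: 27 years, of which 6 contain a Feb 29 — 21×365 + 6×366 = 9861 days.
June 2231: 30 − 12 = 18 days remain.
Then July (31), August (31), September (30), October (31), November (30), December (31), January (31): 31 + 31 + 30 + 31 + 30 + 31 + 31 = 215 days.
February 1–18, 2232: 18 days (2232 is a leap year).
Residual: 251 days.
Total: 10112 days.

10112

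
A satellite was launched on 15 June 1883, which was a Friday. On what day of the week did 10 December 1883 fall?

Monday

June 1883: 30 − 15 = 15 days remain.
Then July (31), August (31), September (30), October (31), November (30): 31 + 31 + 30 + 31 + 30 = 153 days.
December 1–10, 1883: 10 days.
Total: 15 + 153 + 10 = 178 days.
178 mod 7 = 3, so 3 days after Friday is Monday.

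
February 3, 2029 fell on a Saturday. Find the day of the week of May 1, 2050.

Sunday

Day-of-year of February 3, 2029: 34.
Day-of-year of May 1, 2050: 121.
2029 has 365 days, so 365 − 34 = 331 days remain in 2029.
Full years 2030–2049: 15 common + 5 leap = 15×365 + 5×366 = 7305 days.
Total: 331 + 7305 + 121 = 7757 days.
7757 mod 7 = 1, so 1 day after Saturday is Sunday.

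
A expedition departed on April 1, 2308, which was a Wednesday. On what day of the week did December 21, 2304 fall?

Count forward from the earlier date (December 21, 2304) to the later (April 1, 2308):
Day-of-year of December 21, 2304: 356.
Day-of-year of April 1, 2308: 92.
2304 has 366 days, so 366 − 356 = 10 days remain in 2304.
Full years: 2305: 365; 2306: 365; 2307: 365. Sum = 1095.
Total: 10 + 1095 + 92 = 1197 days.
1197 is a multiple of 7, so December 21, 2304 falls on the same weekday: Wednesday.

Wednesday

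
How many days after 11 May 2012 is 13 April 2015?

Day-of-year of May 11, 2012: 132.
Day-of-year of April 13, 2015: 103.
2012 has 366 days, so 366 − 132 = 234 days remain in 2012.
Full years: 2013: 365; 2014: 365. Sum = 730.
Total: 234 + 730 + 103 = 1067 days.

1067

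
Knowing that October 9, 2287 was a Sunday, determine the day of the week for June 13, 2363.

Thursday

From October 9, 2287 to October 9, 2362: 75 years, of which 18 contain a Feb 29 — 57×365 + 18×366 = 27393 days.
(2300 is not a leap year (divisible by 100 but not 400).)
October 2362: 31 − 9 = 22 days remain.
Then November (30), December (31), January (31), February 2363 (28), March (31), April (30), May (31): 30 + 31 + 31 + 28 + 31 + 30 + 31 = 212 days.
June 1–13, 2363: 13 days.
Residual: 247 days.
Total: 27640 days.
27640 mod 7 = 4, so 4 days after Sunday is Thursday.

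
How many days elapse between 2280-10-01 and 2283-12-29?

1184

October 1, 2280 → October 1, 2281: 365 days.
October 1, 2281 → October 1, 2282: 365 days.
October 1, 2282 → October 1, 2283: 365 days.
October 2283: 31 − 1 = 30 days remain.
Then November (30): 30 days.
December 1–29, 2283: 29 days.
Residual: 89 days.
Total: 1184 days.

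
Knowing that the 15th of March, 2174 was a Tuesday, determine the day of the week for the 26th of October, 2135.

Count forward from the earlier date (October 26, 2135) to the later (March 15, 2174):
Day-of-year of October 26, 2135: 299.
Day-of-year of March 15, 2174: 74.
2135 has 365 days, so 365 − 299 = 66 days remain in 2135.
Full years 2136–2173: 28 common + 10 leap = 28×365 + 10×366 = 13880 days.
Total: 66 + 13880 + 74 = 14020 days.
14020 mod 7 = 6, so 6 days before Tuesday is Wednesday.

Wednesday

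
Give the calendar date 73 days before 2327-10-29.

2327-08-17

Count 73 days before October 29, 2327:
August 2327: 31 − 17 = 14 days remain.
Then September (30): 30 days.
October 1–29, 2327: 29 days.
Total: 14 + 30 + 29 = 73 days.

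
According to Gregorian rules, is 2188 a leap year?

Yes

2188 is a leap year.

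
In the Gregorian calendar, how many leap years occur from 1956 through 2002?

12

Years divisible by 4 in [1956, 2002]: 1956, 1960, 1964, 1968, 1972, 1976, 1980, 1984, 1988, 1992, 1996, 2000.
2000 is divisible by 400, so still leap.
No century exceptions apply. Count: 12.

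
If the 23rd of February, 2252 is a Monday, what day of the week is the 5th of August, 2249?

Count forward from the earlier date (August 5, 2249) to the later (February 23, 2252):
August 5, 2249 → August 5, 2250: 365 days.
August 5, 2250 → August 5, 2251: 365 days.
August 2251: 31 − 5 = 26 days remain.
Then September (30), October (31), November (30), December (31), January (31): 30 + 31 + 30 + 31 + 31 = 153 days.
February 1–23, 2252: 23 days (2252 is a leap year).
Residual: 202 days.
Total: 932 days.
932 mod 7 = 1, so 1 day before Monday is Sunday.

Sunday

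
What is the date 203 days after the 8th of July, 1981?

the 27th of January, 1982

Count 203 days after July 8, 1981:
July 1981: 31 − 8 = 23 days remain.
Then August (31), September (30), October (31), November (30), December (31): 31 + 30 + 31 + 30 + 31 = 153 days.
January 1–27, 1982: 27 days.
Total: 23 + 153 + 27 = 203 days.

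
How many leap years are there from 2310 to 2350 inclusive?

Years divisible by 4 in [2310, 2350]: 2312, 2316, 2320, 2324, 2328, 2332, 2336, 2340, 2344, 2348.
No century exceptions apply. Count: 10.

10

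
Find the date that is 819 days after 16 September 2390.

13 December 2392

Count 819 days after September 16, 2390:
Day-of-year of September 16, 2390: 259.
Day-of-year of December 13, 2392: 348.
2390 has 365 days, so 365 − 259 = 106 days remain in 2390.
Full years: 2391: 365. Sum = 365.
Total: 106 + 365 + 348 = 819 days.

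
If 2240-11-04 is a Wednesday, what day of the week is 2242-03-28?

Monday

November 2240: 30 − 4 = 26 days remain.
Then 15 full months totalling 455 days.
March 1–28, 2242: 28 days.
Total: 26 + 455 + 28 = 509 days.
509 mod 7 = 5, so 5 days after Wednesday is Monday.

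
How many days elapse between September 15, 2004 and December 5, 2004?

September 2004: 30 − 15 = 15 days remain.
Then October (31), November (30): 31 + 30 = 61 days.
December 1–5, 2004: 5 days.
Total: 15 + 61 + 5 = 81 days.

81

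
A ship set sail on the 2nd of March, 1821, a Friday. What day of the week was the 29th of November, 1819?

Count forward from the earlier date (November 29, 1819) to the later (March 2, 1821):
Day-of-year of November 29, 1819: 333.
Day-of-year of March 2, 1821: 61.
1819 has 365 days, so 365 − 333 = 32 days remain in 1819.
Full years: 1820: 366. Sum = 366.
Total: 32 + 366 + 61 = 459 days.
459 mod 7 = 4, so 4 days before Friday is Monday.

Monday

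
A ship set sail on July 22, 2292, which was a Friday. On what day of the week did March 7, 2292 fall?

Count forward from the earlier date (March 7, 2292) to the later (July 22, 2292):
March 2292: 31 − 7 = 24 days remain.
Then April (30), May (31), June (30): 30 + 31 + 30 = 91 days.
July 1–22, 2292: 22 days.
Total: 24 + 91 + 22 = 137 days.
137 mod 7 = 4, so 4 days before Friday is Monday.

Monday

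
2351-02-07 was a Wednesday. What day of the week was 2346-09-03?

Tuesday

Count forward from the earlier date (September 3, 2346) to the later (February 7, 2351):
Day-of-year of September 3, 2346: 246.
Day-of-year of February 7, 2351: 38.
2346 has 365 days, so 365 − 246 = 119 days remain in 2346.
Full years: 2347: 365; 2348: 366; 2349: 365; 2350: 365. Sum = 1461.
Total: 119 + 1461 + 38 = 1618 days.
1618 mod 7 = 1, so 1 day before Wednesday is Tuesday.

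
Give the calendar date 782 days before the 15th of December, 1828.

the 25th of October, 1826

Count 782 days before December 15, 1828:
October 25, 1826 → October 25, 1827: 365 days.
October 25, 1827 → October 25, 1828: 366 days (1828 is a leap year).
October 1828: 31 − 25 = 6 days remain.
Then November (30): 30 days.
December 1–15, 1828: 15 days.
Residual: 51 days.
Total: 782 days.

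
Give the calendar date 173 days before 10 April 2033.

19 October 2032

Count 173 days before April 10, 2033:
Day-of-year of October 19, 2032: 293.
Day-of-year of April 10, 2033: 100.
2032 has 366 days, so 366 − 293 = 73 days remain in 2032.
Total: 73 + 100 = 173 days.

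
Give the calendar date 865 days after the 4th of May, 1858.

the 15th of September, 1860

Count 865 days after May 4, 1858:
Day-of-year of May 4, 1858: 124.
Day-of-year of September 15, 1860: 259.
1858 has 365 days, so 365 − 124 = 241 days remain in 1858.
Full years: 1859: 365. Sum = 365.
Total: 241 + 365 + 259 = 865 days.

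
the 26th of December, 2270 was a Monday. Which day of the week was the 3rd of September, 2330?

Wednesday

Day-of-year of December 26, 2270: 360.
Day-of-year of September 3, 2330: 246.
2270 has 365 days, so 365 − 360 = 5 days remain in 2270.
Full years 2271–2329: 45 common + 14 leap = 45×365 + 14×366 = 21549 days.
Total: 5 + 21549 + 246 = 21800 days.
21800 mod 7 = 2, so 2 days after Monday is Wednesday.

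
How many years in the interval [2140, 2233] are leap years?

23

Years divisible by 4: 2140, 2144, …, 2232 — 24 in all.
Of these, 2200 is divisible by 100 but not 400, so not leap.
Leap years: 24 − 1 = 23.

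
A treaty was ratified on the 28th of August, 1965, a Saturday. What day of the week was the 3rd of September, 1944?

Sunday

Count forward from the earlier date (September 3, 1944) to the later (August 28, 1965):
From September 3, 1944 to September 3, 1964: 20 years, of which 5 contain a Feb 29 — 15×365 + 5×366 = 7305 days.
September 1964: 30 − 3 = 27 days remain.
Then 10 full months totalling 304 days.
August 1–28, 1965: 28 days.
Residual: 359 days.
Total: 7664 days.
7664 mod 7 = 6, so 6 days before Saturday is Sunday.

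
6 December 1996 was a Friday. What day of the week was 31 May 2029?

Thursday

From December 6, 1996 to December 6, 2028: 32 years, of which 8 contain a Feb 29 — 24×365 + 8×366 = 11688 days.
(2000 is a leap year (divisible by 400).)
December 2028: 31 − 6 = 25 days remain.
Then January (31), February 2029 (28), March (31), April (30): 31 + 28 + 31 + 30 = 120 days.
May 1–31, 2029: 31 days.
Residual: 176 days.
Total: 11864 days.
11864 mod 7 = 6, so 6 days after Friday is Thursday.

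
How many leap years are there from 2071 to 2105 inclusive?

8

Years divisible by 4 in [2071, 2105]: 2072, 2076, 2080, 2084, 2088, 2092, 2096, 2100, 2104.
Of these, 2100 is divisible by 100 but not 400, so not leap.
Leap years: 9 − 1 = 8.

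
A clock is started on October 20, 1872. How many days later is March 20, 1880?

2708

Day-of-year of October 20, 1872: 294.
Day-of-year of March 20, 1880: 80.
1872 has 366 days, so 366 − 294 = 72 days remain in 1872.
Full years 1873–1879: 6 common + 1 leap = 6×365 + 1×366 = 2556 days.
Total: 72 + 2556 + 80 = 2708 days.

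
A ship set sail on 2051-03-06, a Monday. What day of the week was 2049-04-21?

Count forward from the earlier date (April 21, 2049) to the later (March 6, 2051):
April 21, 2049 → April 21, 2050: 365 days.
April 2050: 30 − 21 = 9 days remain.
Then 10 full months totalling 304 days.
March 1–6, 2051: 6 days.
Residual: 319 days.
Total: 684 days.
684 mod 7 = 5, so 5 days before Monday is Wednesday.

Wednesday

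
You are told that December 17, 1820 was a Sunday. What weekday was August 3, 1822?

December 1820: 31 − 17 = 14 days remain.
Then 19 full months totalling 577 days.
August 1–3, 1822: 3 days.
Total: 14 + 577 + 3 = 594 days.
594 mod 7 = 6, so 6 days after Sunday is Saturday.

Saturday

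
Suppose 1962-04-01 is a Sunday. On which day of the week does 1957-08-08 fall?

Count forward from the earlier date (August 8, 1957) to the later (April 1, 1962):
Day-of-year of August 8, 1957: 220.
Day-of-year of April 1, 1962: 91.
1957 has 365 days, so 365 − 220 = 145 days remain in 1957.
Full years: 1958: 365; 1959: 365; 1960: 366; 1961: 365. Sum = 1461.
Total: 145 + 1461 + 91 = 1697 days.
1697 mod 7 = 3, so 3 days before Sunday is Thursday.

Thursday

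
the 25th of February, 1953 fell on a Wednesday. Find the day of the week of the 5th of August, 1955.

February 25, 1953 → February 25, 1954: 365 days.
February 25, 1954 → February 25, 1955: 365 days.
February 1955: 28 − 25 = 3 days remain (1955 is not a leap year, so February has 28 days).
Then March (31), April (30), May (31), June (30), July (31): 31 + 30 + 31 + 30 + 31 = 153 days.
August 1–5, 1955: 5 days.
Residual: 161 days.
Total: 891 days.
891 mod 7 = 2, so 2 days after Wednesday is Friday.

Friday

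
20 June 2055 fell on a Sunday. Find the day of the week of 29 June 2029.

Count forward from the earlier date (June 29, 2029) to the later (June 20, 2055):
From June 29, 2029 to June 29, 2054: 25 years, of which 6 contain a Feb 29 — 19×365 + 6×366 = 9131 days.
June 2054: 30 − 29 = 1 day remains.
Then 11 full months totalling 335 days.
June 1–20, 2055: 20 days.
Residual: 356 days.
Total: 9487 days.
9487 mod 7 = 2, so 2 days before Sunday is Friday.

Friday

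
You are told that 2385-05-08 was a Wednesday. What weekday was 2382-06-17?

Count forward from the earlier date (June 17, 2382) to the later (May 8, 2385):
June 17, 2382 → June 17, 2383: 365 days.
June 17, 2383 → June 17, 2384: 366 days (2384 is a leap year).
June 2384: 30 − 17 = 13 days remain.
Then 10 full months totalling 304 days.
May 1–8, 2385: 8 days.
Residual: 325 days.
Total: 1056 days.
1056 mod 7 = 6, so 6 days before Wednesday is Thursday.

Thursday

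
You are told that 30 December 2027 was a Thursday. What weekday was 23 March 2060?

Tuesday

Day-of-year of December 30, 2027: 364.
Day-of-year of March 23, 2060: 83.
2027 has 365 days, so 365 − 364 = 1 days remain in 2027.
Full years 2028–2059: 24 common + 8 leap = 24×365 + 8×366 = 11688 days.
Total: 1 + 11688 + 83 = 11772 days.
11772 mod 7 = 5, so 5 days after Thursday is Tuesday.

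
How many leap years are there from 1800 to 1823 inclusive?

5

Years divisible by 4 in [1800, 1823]: 1800, 1804, 1808, 1812, 1816, 1820.
Of these, 1800 is divisible by 100 but not 400, so not leap.
Leap years: 6 − 1 = 5.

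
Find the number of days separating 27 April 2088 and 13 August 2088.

April 2088: 30 − 27 = 3 days remain.
Then May (31), June (30), July (31): 31 + 30 + 31 = 92 days.
August 1–13, 2088: 13 days.
Total: 3 + 92 + 13 = 108 days.

108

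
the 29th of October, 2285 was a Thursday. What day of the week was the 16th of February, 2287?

Wednesday

October 2285: 31 − 29 = 2 days remain.
Then 15 full months totalling 457 days.
February 1–16, 2287: 16 days (2287 is not a leap year).
Total: 2 + 457 + 16 = 475 days.
475 mod 7 = 6, so 6 days after Thursday is Wednesday.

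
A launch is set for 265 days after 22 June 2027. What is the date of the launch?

13 March 2028

Count 265 days after June 22, 2027:
June 2027: 30 − 22 = 8 days remain.
Then July (31), August (31), September (30), October (31), November (30), December (31), January (31), February 2028 (29): 31 + 31 + 30 + 31 + 30 + 31 + 31 + 29 = 244 days.
March 1–13, 2028: 13 days.
Residual: 265 days.
Total: 265 days.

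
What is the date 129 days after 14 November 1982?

23 March 1983

Count 129 days after November 14, 1982:
November 1982: 30 − 14 = 16 days remain.
Then December (31), January (31), February 1983 (28): 31 + 31 + 28 = 90 days.
March 1–23, 1983: 23 days.
Total: 16 + 90 + 23 = 129 days.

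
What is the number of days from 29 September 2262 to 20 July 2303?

14903

From September 29, 2262 to September 29, 2302: 40 years, of which 9 contain a Feb 29 — 31×365 + 9×366 = 14609 days.
(2300 is not a leap year (divisible by 100 but not 400).)
September 2302: 30 − 29 = 1 day remains.
Then 9 full months totalling 273 days.
July 1–20, 2303: 20 days.
Residual: 294 days.
Total: 14903 days.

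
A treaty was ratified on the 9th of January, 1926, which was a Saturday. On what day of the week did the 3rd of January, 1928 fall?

Tuesday

Day-of-year of January 9, 1926: 9.
Day-of-year of January 3, 1928: 3.
1926 has 365 days, so 365 − 9 = 356 days remain in 1926.
Full years: 1927: 365. Sum = 365.
Total: 356 + 365 + 3 = 724 days.
724 mod 7 = 3, so 3 days after Saturday is Tuesday.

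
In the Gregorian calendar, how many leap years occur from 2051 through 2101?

Years divisible by 4: 2052, 2056, …, 2100 — 13 in all.
Of these, 2100 is divisible by 100 but not 400, so not leap.
Leap years: 13 − 1 = 12.

12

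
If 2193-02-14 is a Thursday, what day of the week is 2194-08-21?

Thursday

February 2193: 28 − 14 = 14 days remain (2193 is not a leap year, so February has 28 days).
Then 17 full months totalling 518 days.
August 1–21, 2194: 21 days.
Total: 14 + 518 + 21 = 553 days.
553 is a multiple of 7, so 2194-08-21 falls on the same weekday: Thursday.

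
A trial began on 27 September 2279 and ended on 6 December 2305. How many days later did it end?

9566

From September 27, 2279 to September 27, 2305: 26 years, of which 6 contain a Feb 29 — 20×365 + 6×366 = 9496 days.
(2300 is not a leap year (divisible by 100 but not 400).)
September 2305: 30 − 27 = 3 days remain.
Then October (31), November (30): 31 + 30 = 61 days.
December 1–6, 2305: 6 days.
Residual: 70 days.
Total: 9566 days.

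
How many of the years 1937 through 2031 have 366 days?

23

Years divisible by 4: 1940, 1944, …, 2028 — 23 in all.
2000 is divisible by 400, so still leap.
No century exceptions apply. Count: 23.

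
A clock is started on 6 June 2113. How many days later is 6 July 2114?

June 2113: 30 − 6 = 24 days remain.
Then 12 full months totalling 365 days.
July 1–6, 2114: 6 days.
Total: 24 + 365 + 6 = 395 days.

395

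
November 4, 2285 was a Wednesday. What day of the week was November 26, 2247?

Friday

Count forward from the earlier date (November 26, 2247) to the later (November 4, 2285):
From November 26, 2247 to November 26, 2284: 37 years, of which 10 contain a Feb 29 — 27×365 + 10×366 = 13515 days.
November 2284: 30 − 26 = 4 days remain.
Then 11 full months totalling 335 days.
November 1–4, 2285: 4 days.
Residual: 343 days.
Total: 13858 days.
13858 mod 7 = 5, so 5 days before Wednesday is Friday.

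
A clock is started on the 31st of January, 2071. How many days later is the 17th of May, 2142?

From January 31, 2071 to January 31, 2142: 71 years, of which 17 contain a Feb 29 — 54×365 + 17×366 = 25932 days.
(2100 is not a leap year (divisible by 100 but not 400).)
January 2142: 31 − 31 = 0 days remain.
Then February 2142 (28), March (31), April (30): 28 + 31 + 30 = 89 days.
May 1–17, 2142: 17 days.
Residual: 106 days.
Total: 26038 days.

26038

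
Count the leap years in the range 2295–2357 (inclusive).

15

Years divisible by 4: 2296, 2300, …, 2356 — 16 in all.
Of these, 2300 is divisible by 100 but not 400, so not leap.
Leap years: 16 − 1 = 15.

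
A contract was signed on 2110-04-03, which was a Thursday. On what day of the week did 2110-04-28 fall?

Within April 2110: 28 − 3 = 25 days.
25 mod 7 = 4, so 4 days after Thursday is Monday.

Monday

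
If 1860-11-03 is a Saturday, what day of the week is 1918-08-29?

Thursday

Day-of-year of November 3, 1860: 308.
Day-of-year of August 29, 1918: 241.
1860 has 366 days, so 366 − 308 = 58 days remain in 1860.
Full years 1861–1917: 44 common + 13 leap = 44×365 + 13×366 = 20818 days.
Total: 58 + 20818 + 241 = 21117 days.
21117 mod 7 = 5, so 5 days after Saturday is Thursday.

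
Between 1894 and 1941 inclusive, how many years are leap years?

11

Years divisible by 4 in [1894, 1941]: 1896, 1900, 1904, 1908, 1912, 1916, 1920, 1924, 1928, 1932, 1936, 1940.
Of these, 1900 is divisible by 100 but not 400, so not leap.
Leap years: 12 − 1 = 11.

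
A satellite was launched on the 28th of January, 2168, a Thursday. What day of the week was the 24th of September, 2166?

Wednesday

Count forward from the earlier date (September 24, 2166) to the later (January 28, 2168):
Day-of-year of September 24, 2166: 267.
Day-of-year of January 28, 2168: 28.
2166 has 365 days, so 365 − 267 = 98 days remain in 2166.
Full years: 2167: 365. Sum = 365.
Total: 98 + 365 + 28 = 491 days.
491 mod 7 = 1, so 1 day before Thursday is Wednesday.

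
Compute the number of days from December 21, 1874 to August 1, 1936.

Day-of-year of December 21, 1874: 355.
Day-of-year of August 1, 1936: 214.
1874 has 365 days, so 365 − 355 = 10 days remain in 1874.
Full years 1875–1935: 47 common + 14 leap = 47×365 + 14×366 = 22279 days.
Total: 10 + 22279 + 214 = 22503 days.

22503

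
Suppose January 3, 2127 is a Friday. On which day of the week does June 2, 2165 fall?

From January 3, 2127 to January 3, 2165: 38 years, of which 10 contain a Feb 29 — 28×365 + 10×366 = 13880 days.
January 2165: 31 − 3 = 28 days remain.
Then February 2165 (28), March (31), April (30), May (31): 28 + 31 + 30 + 31 = 120 days.
June 1–2, 2165: 2 days.
Residual: 150 days.
Total: 14030 days.
14030 mod 7 = 2, so 2 days after Friday is Sunday.

Sunday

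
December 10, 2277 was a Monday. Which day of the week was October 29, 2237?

Sunday

Count forward from the earlier date (October 29, 2237) to the later (December 10, 2277):
Day-of-year of October 29, 2237: 302.
Day-of-year of December 10, 2277: 344.
2237 has 365 days, so 365 − 302 = 63 days remain in 2237.
Full years 2238–2276: 29 common + 10 leap = 29×365 + 10×366 = 14245 days.
Total: 63 + 14245 + 344 = 14652 days.
14652 mod 7 = 1, so 1 day before Monday is Sunday.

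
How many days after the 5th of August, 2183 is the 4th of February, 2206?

From August 5, 2183 to August 5, 2205: 22 years, of which 5 contain a Feb 29 — 17×365 + 5×366 = 8035 days.
(2200 is not a leap year (divisible by 100 but not 400).)
August 2205: 31 − 5 = 26 days remain.
Then September (30), October (31), November (30), December (31), January (31): 30 + 31 + 30 + 31 + 31 = 153 days.
February 1–4, 2206: 4 days (2206 is not a leap year).
Residual: 183 days.
Total: 8218 days.

8218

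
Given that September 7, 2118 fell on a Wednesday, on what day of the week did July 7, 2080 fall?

Count forward from the earlier date (July 7, 2080) to the later (September 7, 2118):
From July 7, 2080 to July 7, 2118: 38 years, of which 8 contain a Feb 29 — 30×365 + 8×366 = 13878 days.
(2100 is not a leap year (divisible by 100 but not 400).)
July 2118: 31 − 7 = 24 days remain.
Then August (31): 31 days.
September 1–7, 2118: 7 days.
Residual: 62 days.
Total: 13940 days.
13940 mod 7 = 3, so 3 days before Wednesday is Sunday.

Sunday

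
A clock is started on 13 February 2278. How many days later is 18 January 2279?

339

February 2278: 28 − 13 = 15 days remain (2278 is not a leap year, so February has 28 days).
Then 10 full months totalling 306 days.
January 1–18, 2279: 18 days.
Total: 15 + 306 + 18 = 339 days.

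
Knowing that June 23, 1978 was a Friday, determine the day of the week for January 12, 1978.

Thursday

Count forward from the earlier date (January 12, 1978) to the later (June 23, 1978):
January 1978: 31 − 12 = 19 days remain.
Then February 1978 (28), March (31), April (30), May (31): 28 + 31 + 30 + 31 = 120 days.
June 1–23, 1978: 23 days.
Total: 19 + 120 + 23 = 162 days.
162 mod 7 = 1, so 1 day before Friday is Thursday.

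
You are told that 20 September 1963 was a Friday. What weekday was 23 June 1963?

Count forward from the earlier date (June 23, 1963) to the later (September 20, 1963):
June 1963: 30 − 23 = 7 days remain.
Then July (31), August (31): 31 + 31 = 62 days.
September 1–20, 1963: 20 days.
Total: 7 + 62 + 20 = 89 days.
89 mod 7 = 5, so 5 days before Friday is Sunday.

Sunday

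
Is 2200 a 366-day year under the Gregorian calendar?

2200 is not a leap year (divisible by 100 but not 400).

No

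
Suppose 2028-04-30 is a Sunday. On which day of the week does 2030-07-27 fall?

Saturday

April 30, 2028 → April 30, 2029: 365 days.
April 30, 2029 → April 30, 2030: 365 days.
April 2030: 30 − 30 = 0 days remain.
Then May (31), June (30): 31 + 30 = 61 days.
July 1–27, 2030: 27 days.
Residual: 88 days.
Total: 818 days.
818 mod 7 = 6, so 6 days after Sunday is Saturday.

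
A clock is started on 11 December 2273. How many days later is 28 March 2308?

12525

From December 11, 2273 to December 11, 2307: 34 years, of which 7 contain a Feb 29 — 27×365 + 7×366 = 12417 days.
(2300 is not a leap year (divisible by 100 but not 400).)
December 2307: 31 − 11 = 20 days remain.
Then January (31), February 2308 (29): 31 + 29 = 60 days.
March 1–28, 2308: 28 days.
Residual: 108 days.
Total: 12525 days.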